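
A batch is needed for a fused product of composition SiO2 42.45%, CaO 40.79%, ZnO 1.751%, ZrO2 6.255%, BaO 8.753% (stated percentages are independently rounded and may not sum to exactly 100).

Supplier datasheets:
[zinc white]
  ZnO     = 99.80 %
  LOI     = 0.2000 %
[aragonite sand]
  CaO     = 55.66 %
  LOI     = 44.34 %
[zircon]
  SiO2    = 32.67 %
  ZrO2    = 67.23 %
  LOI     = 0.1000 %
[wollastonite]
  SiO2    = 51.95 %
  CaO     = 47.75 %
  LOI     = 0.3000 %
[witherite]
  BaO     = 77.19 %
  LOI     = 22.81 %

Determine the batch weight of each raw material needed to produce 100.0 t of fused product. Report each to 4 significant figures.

The intermediate values appear, with 4-significant-digit rounding, when written out. Each numeric step runs at full float precision through the solve. Exactly one rounding lands on each reported number — all derived quantities (five oxide percentages, the yield, the totals, glass mass, ignition loss) are re-derived in full float precision using the weight values for 100.0 t of glass, as given in either problem or answer.
Target masses of each oxide per 100.0 t fused product:
  SiO2: 42.45% × 100.0 = 42.45 t
  CaO: 40.79% × 100.0 = 40.79 t
  ZnO: 1.751% × 100.0 = 1.751 t
  ZrO2: 6.255% × 100.0 = 6.255 t
  BaO: 8.753% × 100.0 = 8.753 t
Balance tally, oxide-wise, on the weights just shown, per the basis as stated (delivered sums recover each target once rounding is allowed for):
  SiO2: 9.304·0.3267 + 75.86·0.5195 = 42.45 t (target 42.45 t)
  CaO: 8.203·0.5566 + 75.86·0.4775 = 40.79 t (target 40.79 t)
  ZnO: 1.755·0.9980 = 1.751 t (target 1.751 t)
  ZrO2: 9.304·0.6723 = 6.255 t (target 6.255 t)
  BaO: 11.34·0.7719 = 8.753 t (target 8.753 t)
Glass mass check: batch Σ − ignition loss = 100.0 t (targets for the oxides total 100.0 t; versus the stated basis of 100.0 t — gaps are rounding artifacts).
Batch total: Σ batch = 106.5 t; the LOI term Σ batch·LOI equals 6.464 t; yield, glass over the total, = 93.93%.

Batch per 100.0 t fused product:
  zinc white: 1.755 t
  aragonite sand: 8.203 t
  zircon: 9.304 t
  wollastonite: 75.86 t
  witherite: 11.34 t
Total batch = 106.5 t; LOI loss = 6.464 t; yield = 93.93%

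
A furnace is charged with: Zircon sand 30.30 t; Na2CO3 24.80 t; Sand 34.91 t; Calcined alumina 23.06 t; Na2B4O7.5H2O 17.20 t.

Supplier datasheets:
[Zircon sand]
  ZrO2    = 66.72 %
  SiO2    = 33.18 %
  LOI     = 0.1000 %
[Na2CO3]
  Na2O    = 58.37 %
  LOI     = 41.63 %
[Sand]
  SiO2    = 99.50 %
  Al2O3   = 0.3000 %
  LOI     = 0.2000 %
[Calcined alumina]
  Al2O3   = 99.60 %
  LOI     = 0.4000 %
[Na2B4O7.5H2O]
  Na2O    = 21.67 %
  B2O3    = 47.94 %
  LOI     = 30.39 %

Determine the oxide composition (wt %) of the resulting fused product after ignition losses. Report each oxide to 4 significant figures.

Glass mass = 114.5 t (batch 130.3 − LOI 15.74).
Composition: Na2O 15.89%, ZrO2 17.65%, SiO2 39.11%, B2O3 7.200%, Al2O3 20.15%

Values along the way appear (rounded to four significant figures) in the printout. The working math runs at full float precision at all times — each reported result carries a single rounding. All derived quantities, including the yield, the five compositions, LOI, glass mass, the totals, are computed using the weight values on 114.5 t of glass at full precision as written in question or answer.
Oxide-by-oxide delivered mass:
  Na2O: 24.80·0.5837 + 17.20·0.2167 = 18.20 t
  ZrO2: 30.30·0.6672 = 20.22 t
  SiO2: 30.30·0.3318 + 34.91·0.9950 = 44.79 t
  B2O3: 17.20·0.4794 = 8.246 t
  Al2O3: 34.91·0.003000 + 23.06·0.9960 = 23.07 t
LOI: 30.30·0.001000 + 24.80·0.4163 + 34.91·0.002000 + 23.06·0.004000 + 17.20·0.3039 = 15.74 t
Glass mass = batch − LOI = 130.3 − 15.74 = 114.5 t (consistent with Σ oxide mass)
percent share: oxide ÷ glass, ×100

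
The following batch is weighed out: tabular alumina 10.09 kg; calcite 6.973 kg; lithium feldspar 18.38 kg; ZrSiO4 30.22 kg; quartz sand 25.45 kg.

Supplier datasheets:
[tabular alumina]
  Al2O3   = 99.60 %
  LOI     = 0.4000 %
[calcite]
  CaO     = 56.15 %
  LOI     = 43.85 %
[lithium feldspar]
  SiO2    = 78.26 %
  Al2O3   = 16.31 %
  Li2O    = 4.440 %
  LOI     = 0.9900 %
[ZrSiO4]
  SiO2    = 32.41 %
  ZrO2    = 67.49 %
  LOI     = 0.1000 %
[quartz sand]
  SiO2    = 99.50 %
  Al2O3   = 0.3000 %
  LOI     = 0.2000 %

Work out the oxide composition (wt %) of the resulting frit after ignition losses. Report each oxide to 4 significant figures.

Glass mass = 87.75 kg (batch 91.11 − LOI 3.361).
Composition: SiO2 56.41%, ZrO2 23.24%, CaO 4.462%, Al2O3 14.96%, Li2O 0.9300%

Values along the way are displayed (rounded to 4 significant digits) as written — the whole derivation carries full precision through every step — exactly one rounding goes into each reported figure — the derived quantities (the five compositions, glass mass, the totals, yield, ignition loss) are computed at full precision using the weight values on 87.75 kg of glass as they appear in the question or the answer.
Per-oxide mass from batch:
  SiO2: 18.38·0.7826 + 30.22·0.3241 + 25.45·0.9950 = 49.50 kg
  ZrO2: 30.22·0.6749 = 20.40 kg
  CaO: 6.973·0.5615 = 3.915 kg
  Al2O3: 10.09·0.9960 + 18.38·0.1631 + 25.45·0.003000 = 13.12 kg
  Li2O: 18.38·0.04440 = 0.8161 kg
LOI: 10.09·0.004000 + 6.973·0.4385 + 18.38·0.009900 + 30.22·0.001000 + 25.45·0.002000 = 3.361 kg
Net of LOI, the glass mass = 91.11 − 3.361 = 87.75 kg (consistent with Σ oxide mass)
oxide / glass × 100 gives the wt %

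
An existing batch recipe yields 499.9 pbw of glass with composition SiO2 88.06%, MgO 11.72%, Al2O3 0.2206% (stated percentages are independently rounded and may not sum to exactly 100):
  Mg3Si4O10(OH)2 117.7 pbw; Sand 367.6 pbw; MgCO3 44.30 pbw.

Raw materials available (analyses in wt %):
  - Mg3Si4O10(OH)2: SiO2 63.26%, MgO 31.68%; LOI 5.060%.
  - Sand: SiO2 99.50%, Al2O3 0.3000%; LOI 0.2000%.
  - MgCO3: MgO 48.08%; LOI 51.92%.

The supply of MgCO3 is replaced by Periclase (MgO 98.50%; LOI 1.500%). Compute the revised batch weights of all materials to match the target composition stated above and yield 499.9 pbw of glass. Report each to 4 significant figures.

Revised batch per 499.9 pbw glass:
  Mg3Si4O10(OH)2: 117.7 pbw
  Sand: 367.6 pbw
  Periclase: 21.63 pbw
Total batch = 506.9 pbw; LOI loss = 7.015 pbw

Working values are printed rounded to 4 significant figures in the printout — all arithmetic keeps full precision end to end — a single rounding finalizes each reported number; derived quantities (totals, ignition loss, glass mass, yield, three oxide percentages) are re-derived in full precision from the weighed amounts at 499.9 pbw of glass, as written in the question or the answer.
Target oxide masses per 499.9 pbw glass:
  SiO2: 88.06% × 499.9 = 440.2 pbw
  MgO: 11.72% × 499.9 = 58.59 pbw
  Al2O3: 0.2206% × 499.9 = 1.103 pbw
Checking each oxide sum given the weights on record, under the basis named above (summed amounts equal target values net of answer rounding effects):
  SiO2: 117.7·0.6326 + 367.6·0.9950 = 440.2 pbw (target 440.2 pbw)
  MgO: 117.7·0.3168 + 21.63·0.9850 = 58.59 pbw (target 58.59 pbw)
  Al2O3: 367.6·0.003000 = 1.103 pbw (target 1.103 pbw)
Glass mass check: batch Σ − ignition loss = 499.9 pbw (targets for the oxides total 499.9 pbw; basis as stated: 499.9 pbw — any gap is answer rounding).
Adding the batch up: Σ batch = 506.9 pbw; Σ batch·LOI gives LOI loss = 7.015 pbw; as yield: glass ÷ batch → 98.62%.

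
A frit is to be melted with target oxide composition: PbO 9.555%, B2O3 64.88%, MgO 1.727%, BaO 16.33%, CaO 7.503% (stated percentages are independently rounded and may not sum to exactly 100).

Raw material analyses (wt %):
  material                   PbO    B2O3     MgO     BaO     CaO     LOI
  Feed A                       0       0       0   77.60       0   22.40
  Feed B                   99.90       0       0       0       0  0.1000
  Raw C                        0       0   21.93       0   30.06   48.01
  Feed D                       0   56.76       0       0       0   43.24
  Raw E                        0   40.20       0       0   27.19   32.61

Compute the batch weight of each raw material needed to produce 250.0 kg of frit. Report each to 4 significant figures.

Mid-chain values appear rounded to 4 significant digits. The working math carries full precision through the solve. A single rounding yields each reported result — all derived quantities are re-derived using the weight values on 250.0 kg of glass in full float precision (glass mass, totals, the five compositions, ignition loss, the yield), as written in either problem or answer.
Target oxide masses per 250.0 kg frit:
  PbO: 9.555% × 250.0 = 23.89 kg
  B2O3: 64.88% × 250.0 = 162.2 kg
  MgO: 1.727% × 250.0 = 4.318 kg
  BaO: 16.33% × 250.0 = 40.82 kg
  CaO: 7.503% × 250.0 = 18.76 kg
Sums-versus-targets review working from each reported weight, against the basis in use (target by target, the sums agree up to rounding of the answer):
  PbO: 23.91·0.9990 = 23.89 kg (target 23.89 kg)
  B2O3: 252.3·0.5676 + 47.22·0.4020 = 162.2 kg (target 162.2 kg)
  MgO: 19.69·0.2193 = 4.318 kg (target 4.318 kg)
  BaO: 52.61·0.7760 = 40.83 kg (target 40.82 kg)
  CaO: 19.69·0.3006 + 47.22·0.2719 = 18.76 kg (target 18.76 kg)
Glass-mass closure: batch Σ − ignition loss = 250.0 kg (targets for the oxides total 250.0 kg; stated basis 250.0 kg — any gap is answer rounding).
Adding the batch up: Σ batch = 395.7 kg; ignition loss, Σ(batch × LOI) = 145.8 kg; as yield: glass ÷ batch → 63.17%.

Batch per 250.0 kg frit:
  Feed A: 52.61 kg
  Feed B: 23.91 kg
  Raw C: 19.69 kg
  Feed D: 252.3 kg
  Raw E: 47.22 kg
Total batch = 395.7 kg; LOI loss = 145.8 kg; yield = 63.17%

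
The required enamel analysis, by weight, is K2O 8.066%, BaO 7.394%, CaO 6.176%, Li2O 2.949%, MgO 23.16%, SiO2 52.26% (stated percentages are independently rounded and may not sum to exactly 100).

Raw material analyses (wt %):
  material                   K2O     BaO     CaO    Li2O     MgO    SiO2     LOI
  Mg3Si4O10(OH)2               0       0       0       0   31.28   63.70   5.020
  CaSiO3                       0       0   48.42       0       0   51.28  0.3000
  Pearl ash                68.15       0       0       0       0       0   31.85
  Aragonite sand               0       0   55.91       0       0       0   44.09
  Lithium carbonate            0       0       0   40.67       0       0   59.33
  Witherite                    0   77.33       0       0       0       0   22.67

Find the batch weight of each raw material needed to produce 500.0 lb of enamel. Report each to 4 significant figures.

Intermediates are displayed rounded off to 4 significant figures across the worked steps — every computation holds full float precision at each step — every reported result takes just one rounding — derived quantities (LOI, the six compositions, the totals, yield, net glass mass) are rebuilt from the batch weights at 500.0 lb of glass at full float precision, as written in the question or the answer.
Per-oxide target masses for 500.0 lb enamel:
  K2O: 8.066% × 500.0 = 40.33 lb
  BaO: 7.394% × 500.0 = 36.97 lb
  CaO: 6.176% × 500.0 = 30.88 lb
  Li2O: 2.949% × 500.0 = 14.74 lb
  MgO: 23.16% × 500.0 = 115.8 lb
  SiO2: 52.26% × 500.0 = 261.3 lb
Balance tally, oxide-wise, applying the batch weights above, relative to the basis at hand (each sum matches its target mass given rounding of the digits):
  K2O: 59.18·0.6815 = 40.33 lb (target 40.33 lb)
  BaO: 47.81·0.7733 = 36.97 lb (target 36.97 lb)
  CaO: 49.69·0.4842 + 12.20·0.5591 = 30.88 lb (target 30.88 lb)
  Li2O: 36.26·0.4067 = 14.75 lb (target 14.74 lb)
  MgO: 370.2·0.3128 = 115.8 lb (target 115.8 lb)
  SiO2: 370.2·0.6370 + 49.69·0.5128 = 261.3 lb (target 261.3 lb)
Glass-mass closure: batch Σ − ignition loss = 500.0 lb (the targets, summed, come to 500.0 lb; the stated basis being 500.0 lb — any gap is answer rounding).
Batch total: Σ batch = 575.3 lb; the LOI term Σ batch·LOI equals 75.31 lb; as yield: glass ÷ batch → 86.91%.

Batch per 500.0 lb enamel:
  Mg3Si4O10(OH)2: 370.2 lb
  CaSiO3: 49.69 lb
  Pearl ash: 59.18 lb
  Aragonite sand: 12.20 lb
  Lithium carbonate: 36.26 lb
  Witherite: 47.81 lb
Total batch = 575.3 lb; LOI loss = 75.31 lb; yield = 86.91%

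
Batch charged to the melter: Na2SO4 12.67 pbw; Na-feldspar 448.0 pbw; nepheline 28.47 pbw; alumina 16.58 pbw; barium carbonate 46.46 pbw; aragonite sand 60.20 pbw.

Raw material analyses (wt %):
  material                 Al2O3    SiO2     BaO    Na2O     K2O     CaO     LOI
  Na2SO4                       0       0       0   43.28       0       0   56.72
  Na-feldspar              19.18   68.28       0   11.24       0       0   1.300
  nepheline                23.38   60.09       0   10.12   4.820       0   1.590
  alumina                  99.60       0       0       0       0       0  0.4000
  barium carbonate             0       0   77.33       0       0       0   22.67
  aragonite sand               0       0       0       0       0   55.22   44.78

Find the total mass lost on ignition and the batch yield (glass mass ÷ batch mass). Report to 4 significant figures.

LOI loss = 51.02 pbw; glass = 561.4 pbw; yield = 91.67%

In-progress results appear rounded to four significant digits on the page — full precision is maintained in every operation — every reported number receives exactly one rounding. All derived quantities (yield, the totals, glass mass, the six compositions, LOI) are re-derived at full precision from the weighed amounts on 561.4 pbw of glass exactly as shown in the problem or the answer.
Ignition loss by material:
  Na2SO4: 12.67 × 0.5672 = 7.186 pbw
  Na-feldspar: 448.0 × 0.01300 = 5.824 pbw
  nepheline: 28.47 × 0.01590 = 0.4527 pbw
  alumina: 16.58 × 0.004000 = 0.06632 pbw
  barium carbonate: 46.46 × 0.2267 = 10.53 pbw
  aragonite sand: 60.20 × 0.4478 = 26.96 pbw
Total LOI = 51.02 pbw
Glass = batch − LOI = 612.4 − 51.02 = 561.4 pbw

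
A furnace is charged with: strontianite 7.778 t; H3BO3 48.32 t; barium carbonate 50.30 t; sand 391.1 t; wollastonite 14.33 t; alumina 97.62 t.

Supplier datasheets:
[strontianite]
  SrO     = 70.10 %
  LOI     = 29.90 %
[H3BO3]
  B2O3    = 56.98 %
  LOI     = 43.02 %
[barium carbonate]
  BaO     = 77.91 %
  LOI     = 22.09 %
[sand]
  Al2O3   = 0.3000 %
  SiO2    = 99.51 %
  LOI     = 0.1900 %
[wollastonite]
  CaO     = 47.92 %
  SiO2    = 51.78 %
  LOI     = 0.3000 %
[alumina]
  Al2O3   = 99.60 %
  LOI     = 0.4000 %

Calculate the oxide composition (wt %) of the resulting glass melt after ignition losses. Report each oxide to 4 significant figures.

Glass mass = 574.0 t (batch 609.4 − LOI 35.40).
Composition: Al2O3 17.14%, CaO 1.196%, BaO 6.827%, SrO 0.9498%, SiO2 69.09%, B2O3 4.796%

In-progress results are printed rounded to 4 significant digits across the worked steps. Full float precision is kept at every stage. Every reported value sees exactly one rounding — derived quantities (LOI, the yield, glass mass, the totals, six oxide percentages) are computed starting from the weights for 574.0 t of glass at full float precision as quoted within problem or answer.
Oxide-by-oxide delivered mass:
  Al2O3: 391.1·0.003000 + 97.62·0.9960 = 98.40 t
  CaO: 14.33·0.4792 = 6.867 t
  BaO: 50.30·0.7791 = 39.19 t
  SrO: 7.778·0.7010 = 5.452 t
  SiO2: 391.1·0.9951 + 14.33·0.5178 = 396.6 t
  B2O3: 48.32·0.5698 = 27.53 t
LOI: 7.778·0.2990 + 48.32·0.4302 + 50.30·0.2209 + 391.1·0.001900 + 14.33·0.003000 + 97.62·0.004000 = 35.40 t
Glass mass = batch − LOI = 609.4 − 35.40 = 574.0 t (= Σ oxide masses)
wt % = 100 × oxide mass / glass mass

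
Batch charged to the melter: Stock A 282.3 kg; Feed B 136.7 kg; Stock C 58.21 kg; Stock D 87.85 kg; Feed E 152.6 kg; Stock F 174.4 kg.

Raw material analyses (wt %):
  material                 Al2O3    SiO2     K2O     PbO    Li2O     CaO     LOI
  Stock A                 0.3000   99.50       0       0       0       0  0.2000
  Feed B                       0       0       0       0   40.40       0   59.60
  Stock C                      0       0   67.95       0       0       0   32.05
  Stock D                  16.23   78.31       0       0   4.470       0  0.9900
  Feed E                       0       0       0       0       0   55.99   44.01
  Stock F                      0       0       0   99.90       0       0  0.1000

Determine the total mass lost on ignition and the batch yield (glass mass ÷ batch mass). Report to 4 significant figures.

The working math keeps exact precision at every stage; intermediates are printed, with 4-significant-digit rounding, across the worked steps. A single rounding completes every reported result. The derived quantities are rebuilt in full float precision (the yield, totals, net glass mass, six oxide percentages, ignition loss) using the weight values for 723.2 kg of glass exactly as printed in the problem or answer text.
LOI of each material in turn:
  Stock A: 282.3 × 0.002000 = 0.5646 kg
  Feed B: 136.7 × 0.5960 = 81.47 kg
  Stock C: 58.21 × 0.3205 = 18.66 kg
  Stock D: 87.85 × 0.009900 = 0.8697 kg
  Feed E: 152.6 × 0.4401 = 67.16 kg
  Stock F: 174.4 × 0.001000 = 0.1744 kg
Total LOI = 168.9 kg
Glass = batch − LOI = 892.1 − 168.9 = 723.2 kg

LOI loss = 168.9 kg; glass = 723.2 kg; yield = 81.07%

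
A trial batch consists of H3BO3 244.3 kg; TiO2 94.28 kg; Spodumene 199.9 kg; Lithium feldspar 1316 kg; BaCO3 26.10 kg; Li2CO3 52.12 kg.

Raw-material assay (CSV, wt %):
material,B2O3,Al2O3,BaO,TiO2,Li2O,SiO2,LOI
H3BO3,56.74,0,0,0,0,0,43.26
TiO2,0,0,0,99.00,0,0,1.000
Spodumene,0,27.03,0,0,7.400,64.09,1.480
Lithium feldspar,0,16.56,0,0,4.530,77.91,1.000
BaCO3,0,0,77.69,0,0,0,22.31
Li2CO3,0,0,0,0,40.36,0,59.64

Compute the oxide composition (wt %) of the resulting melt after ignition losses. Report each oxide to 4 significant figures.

Glass mass = 1773 kg (batch 1933 − LOI 159.7).
Composition: B2O3 7.818%, Al2O3 15.34%, BaO 1.144%, TiO2 5.264%, Li2O 5.383%, SiO2 65.05%

Every computation maintains full float precision at all times; working values are shown (rounded to 4 significant digits) within the worked lines. Every reported value is rounded once only. Derived quantities are computed in full float precision (the totals, six oxide percentages, ignition loss, glass mass, yield) from the weighed amounts at 1773 kg of glass as written in problem or answer.
Oxide-by-oxide delivered mass:
  B2O3: 244.3·0.5674 = 138.6 kg
  Al2O3: 199.9·0.2703 + 1316·0.1656 = 272.0 kg
  BaO: 26.10·0.7769 = 20.28 kg
  TiO2: 94.28·0.9900 = 93.34 kg
  Li2O: 199.9·0.07400 + 1316·0.04530 + 52.12·0.4036 = 95.44 kg
  SiO2: 199.9·0.6409 + 1316·0.7791 = 1153 kg
LOI: 244.3·0.4326 + 94.28·0.01000 + 199.9·0.01480 + 1316·0.01000 + 26.10·0.2231 + 52.12·0.5964 = 159.7 kg
Glass = total batch minus LOI = 1933 − 159.7 = 1773 kg (matching Σ of the oxides)
each oxide over glass, ×100, is wt %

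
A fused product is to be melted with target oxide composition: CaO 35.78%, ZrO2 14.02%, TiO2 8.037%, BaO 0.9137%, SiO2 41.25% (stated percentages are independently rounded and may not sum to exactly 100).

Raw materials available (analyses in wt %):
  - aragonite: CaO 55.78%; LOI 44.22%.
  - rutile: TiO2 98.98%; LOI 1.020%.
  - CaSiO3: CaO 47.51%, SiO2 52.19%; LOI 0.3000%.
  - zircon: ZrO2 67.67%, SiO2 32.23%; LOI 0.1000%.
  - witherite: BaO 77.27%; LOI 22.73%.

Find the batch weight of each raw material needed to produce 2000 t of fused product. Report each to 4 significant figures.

In-progress results are printed rounded off to 4 significant digits across the worked steps. The working math holds full float precision at every stage; each reported figure is rounded only once; the derived quantities are re-derived at exact precision (net glass mass, the totals, yield, ignition loss, the five compositions) from the weighed amounts for 2000 t of glass as written in the problem or the answer.
Target oxide masses per 2000 t fused product:
  CaO: 35.78% × 2000 = 715.6 t
  ZrO2: 14.02% × 2000 = 280.4 t
  TiO2: 8.037% × 2000 = 160.7 t
  BaO: 0.9137% × 2000 = 18.27 t
  SiO2: 41.25% × 2000 = 825.0 t
Per-oxide balance check per the reported batch figures, relative to the basis at hand (delivered sums recover each target inside rounding margins):
  CaO: 154.5·0.5578 + 1325·0.4751 = 715.7 t (target 715.6 t)
  ZrO2: 414.4·0.6767 = 280.4 t (target 280.4 t)
  TiO2: 162.4·0.9898 = 160.7 t (target 160.7 t)
  BaO: 23.65·0.7727 = 18.27 t (target 18.27 t)
  SiO2: 1325·0.5219 + 414.4·0.3223 = 825.1 t (target 825.0 t)
Mass balance on the glass: batch total minus LOI = 2000 t (the targets, summed, come to 2000 t; stated basis 2000 t — rounding explains the deltas).
Total batch = Σ batch = 2080 t; ignition loss, Σ(batch × LOI) = 79.74 t; the yield ratio, glass ÷ batch: 96.17%.

Batch per 2000 t fused product:
  aragonite: 154.5 t
  rutile: 162.4 t
  CaSiO3: 1325 t
  zircon: 414.4 t
  witherite: 23.65 t
Total batch = 2080 t; LOI loss = 79.74 t; yield = 96.17%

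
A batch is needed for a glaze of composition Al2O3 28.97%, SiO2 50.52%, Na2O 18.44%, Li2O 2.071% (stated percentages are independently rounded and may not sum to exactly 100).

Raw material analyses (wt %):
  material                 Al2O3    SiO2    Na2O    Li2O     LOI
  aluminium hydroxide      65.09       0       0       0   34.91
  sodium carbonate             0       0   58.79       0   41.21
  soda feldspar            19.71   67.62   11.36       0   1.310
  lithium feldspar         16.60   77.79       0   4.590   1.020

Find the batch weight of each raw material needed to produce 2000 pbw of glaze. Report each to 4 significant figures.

Every computation runs at full precision at all times. Working values are displayed (rounded to four significant digits) in the working; exactly one rounding lands on each reported result; all derived quantities (ignition loss, the yield, the totals, net glass mass, four oxide percentages) are rebuilt starting from the weights for 2000 pbw of glass at full precision exactly as shown in the problem or answer text.
Target oxide masses per 2000 pbw glaze:
  Al2O3: 28.97% × 2000 = 579.4 pbw
  SiO2: 50.52% × 2000 = 1010 pbw
  Na2O: 18.44% × 2000 = 368.8 pbw
  Li2O: 2.071% × 2000 = 41.42 pbw
Checking each oxide sum applying the batch weights above, on the stated basis (target by target, the sums agree up to rounding of the answer):
  Al2O3: 521.9·0.6509 + 456.1·0.1971 + 902.4·0.1660 = 579.4 pbw (target 579.4 pbw)
  SiO2: 456.1·0.6762 + 902.4·0.7779 = 1010 pbw (target 1010 pbw)
  Na2O: 539.2·0.5879 + 456.1·0.1136 = 368.8 pbw (target 368.8 pbw)
  Li2O: 902.4·0.04590 = 41.42 pbw (target 41.42 pbw)
Glass-mass sanity pass: total charge less LOI = 2000 pbw (the targets, summed, come to 2000 pbw; versus the stated basis of 2000 pbw — rounding explains the deltas).
Batch total: Σ batch = 2420 pbw; loss to ignition Σ batch·LOI = 419.6 pbw; yield = glass ÷ total batch = 82.66%.

Batch per 2000 pbw glaze:
  aluminium hydroxide: 521.9 pbw
  sodium carbonate: 539.2 pbw
  soda feldspar: 456.1 pbw
  lithium feldspar: 902.4 pbw
Total batch = 2420 pbw; LOI loss = 419.6 pbw; yield = 82.66%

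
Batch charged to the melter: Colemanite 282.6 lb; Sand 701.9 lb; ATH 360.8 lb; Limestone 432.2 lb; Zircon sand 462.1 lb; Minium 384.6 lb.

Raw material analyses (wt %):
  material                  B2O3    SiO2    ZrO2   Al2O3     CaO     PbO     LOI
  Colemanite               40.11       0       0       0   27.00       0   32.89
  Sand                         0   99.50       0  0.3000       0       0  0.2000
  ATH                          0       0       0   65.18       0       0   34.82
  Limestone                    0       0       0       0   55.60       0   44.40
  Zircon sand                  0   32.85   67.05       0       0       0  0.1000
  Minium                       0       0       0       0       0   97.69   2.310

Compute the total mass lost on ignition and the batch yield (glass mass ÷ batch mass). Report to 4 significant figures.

Intermediates are shown, rounded to 4 significant digits, within the worked lines — full precision is held through the solve; exactly one rounding lands on every reported figure. All derived quantities, including the totals, glass mass, yield, LOI, six oxide percentages, are recomputed starting from the weights at 2203 lb of glass at exact precision, as quoted within either problem or answer.
Material-by-material LOI:
  Colemanite: 282.6 × 0.3289 = 92.95 lb
  Sand: 701.9 × 0.002000 = 1.404 lb
  ATH: 360.8 × 0.3482 = 125.6 lb
  Limestone: 432.2 × 0.4440 = 191.9 lb
  Zircon sand: 462.1 × 0.001000 = 0.4621 lb
  Minium: 384.6 × 0.02310 = 8.884 lb
Total LOI = 421.2 lb
Glass = batch − LOI = 2624 − 421.2 = 2203 lb

LOI loss = 421.2 lb; glass = 2203 lb; yield = 83.95%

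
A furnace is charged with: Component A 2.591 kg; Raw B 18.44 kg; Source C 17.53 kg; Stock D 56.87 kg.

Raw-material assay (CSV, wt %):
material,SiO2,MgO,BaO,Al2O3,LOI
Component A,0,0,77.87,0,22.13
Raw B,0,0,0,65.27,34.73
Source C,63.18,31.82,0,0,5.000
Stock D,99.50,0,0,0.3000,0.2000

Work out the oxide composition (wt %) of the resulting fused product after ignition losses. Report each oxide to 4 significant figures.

Glass mass = 87.46 kg (batch 95.43 − LOI 7.968).
Composition: SiO2 77.36%, MgO 6.378%, BaO 2.307%, Al2O3 13.96%

All arithmetic maintains full precision all the way through — working values are printed with 4-significant-figure rounding when written out; every reported result is rounded just once — all derived quantities, including LOI, the yield, glass mass, four oxide percentages, totals, are carried using the weight values at 87.46 kg of glass at full precision as written in the problem or answer text.
Oxide masses out of the charge:
  SiO2: 17.53·0.6318 + 56.87·0.9950 = 67.66 kg
  MgO: 17.53·0.3182 = 5.578 kg
  BaO: 2.591·0.7787 = 2.018 kg
  Al2O3: 18.44·0.6527 + 56.87·0.003000 = 12.21 kg
LOI: 2.591·0.2213 + 18.44·0.3473 + 17.53·0.05000 + 56.87·0.002000 = 7.968 kg
Net of LOI, the glass mass = 95.43 − 7.968 = 87.46 kg (= Σ oxide masses)
percent share: oxide ÷ glass, ×100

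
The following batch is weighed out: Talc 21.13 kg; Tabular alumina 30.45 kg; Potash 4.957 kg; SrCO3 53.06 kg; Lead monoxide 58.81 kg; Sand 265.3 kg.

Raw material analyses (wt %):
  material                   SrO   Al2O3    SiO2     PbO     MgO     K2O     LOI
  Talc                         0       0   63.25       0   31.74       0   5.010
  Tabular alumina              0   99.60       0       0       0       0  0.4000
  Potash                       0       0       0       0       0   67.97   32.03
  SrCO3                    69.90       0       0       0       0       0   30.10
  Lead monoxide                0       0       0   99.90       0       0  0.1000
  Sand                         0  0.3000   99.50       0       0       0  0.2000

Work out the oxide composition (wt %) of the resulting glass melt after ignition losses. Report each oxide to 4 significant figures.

Glass mass = 414.4 kg (batch 433.7 − LOI 19.33).
Composition: SrO 8.951%, Al2O3 7.511%, SiO2 66.93%, PbO 14.18%, MgO 1.618%, K2O 0.8131%

All arithmetic runs at full float precision end to end. The intermediate values appear (rounded to four significant digits) between the steps; each reported number takes exactly one rounding — the derived quantities are computed at full float precision (six oxide percentages, net glass mass, ignition loss, the totals, the yield) from the weighed amounts at 414.4 kg of glass, as given in question or answer.
Mass of each oxide from the mix:
  SrO: 53.06·0.6990 = 37.09 kg
  Al2O3: 30.45·0.9960 + 265.3·0.003000 = 31.12 kg
  SiO2: 21.13·0.6325 + 265.3·0.9950 = 277.3 kg
  PbO: 58.81·0.9990 = 58.75 kg
  MgO: 21.13·0.3174 = 6.707 kg
  K2O: 4.957·0.6797 = 3.369 kg
LOI: 21.13·0.05010 + 30.45·0.004000 + 4.957·0.3203 + 53.06·0.3010 + 58.81·0.001000 + 265.3·0.002000 = 19.33 kg
Resulting glass, batch − LOI: 433.7 − 19.33 = 414.4 kg (the oxide masses sum to this)
each oxide over glass, ×100, is wt %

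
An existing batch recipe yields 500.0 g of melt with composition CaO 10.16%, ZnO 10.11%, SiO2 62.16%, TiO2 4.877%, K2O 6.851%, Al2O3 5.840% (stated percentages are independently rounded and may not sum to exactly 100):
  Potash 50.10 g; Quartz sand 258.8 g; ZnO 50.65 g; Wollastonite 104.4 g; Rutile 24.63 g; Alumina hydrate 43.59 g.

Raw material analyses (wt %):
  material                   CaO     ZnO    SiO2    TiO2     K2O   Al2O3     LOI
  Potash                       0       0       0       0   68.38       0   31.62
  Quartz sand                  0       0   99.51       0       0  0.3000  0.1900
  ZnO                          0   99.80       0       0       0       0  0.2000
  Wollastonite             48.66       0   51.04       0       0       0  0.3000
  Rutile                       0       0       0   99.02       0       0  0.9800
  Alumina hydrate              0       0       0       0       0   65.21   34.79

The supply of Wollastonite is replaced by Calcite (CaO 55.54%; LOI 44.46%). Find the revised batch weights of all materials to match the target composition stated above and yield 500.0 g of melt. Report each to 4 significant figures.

The intermediate values are shown, with 4-significant-figure rounding, as written. Every computation keeps full float precision from first step to last; every reported value receives exactly one rounding — derived quantities are recomputed from the batch weights for 500.0 g of glass in full precision (net glass mass, LOI, the yield, six oxide percentages, the totals), exactly as printed in the question or the answer.
Target oxide masses per 500.0 g melt:
  CaO: 10.16% × 500.0 = 50.80 g
  ZnO: 10.11% × 500.0 = 50.55 g
  SiO2: 62.16% × 500.0 = 310.8 g
  TiO2: 4.877% × 500.0 = 24.38 g
  K2O: 6.851% × 500.0 = 34.26 g
  Al2O3: 5.840% × 500.0 = 29.20 g
Per-oxide balance check applying the batch weights above, for the quoted basis mass (delivered sums recover each target inside rounding margins):
  CaO: 91.47·0.5554 = 50.80 g (target 50.80 g)
  ZnO: 50.65·0.9980 = 50.55 g (target 50.55 g)
  SiO2: 312.3·0.9951 = 310.8 g (target 310.8 g)
  TiO2: 24.63·0.9902 = 24.39 g (target 24.38 g)
  K2O: 50.10·0.6838 = 34.26 g (target 34.26 g)
  Al2O3: 312.3·0.003000 + 43.34·0.6521 = 29.20 g (target 29.20 g)
Mass balance on the glass: batch total minus LOI = 500.0 g (the Σ of target masses is 500.0 g; with the basis standing at 500.0 g — any gap is answer rounding).
Batch grand total — Σ batch = 572.5 g; the LOI term Σ batch·LOI equals 72.52 g; the yield ratio, glass ÷ batch: 87.33%.

Revised batch per 500.0 g melt:
  Potash: 50.10 g
  Quartz sand: 312.3 g
  ZnO: 50.65 g
  Calcite: 91.47 g
  Rutile: 24.63 g
  Alumina hydrate: 43.34 g
Total batch = 572.5 g; LOI loss = 72.52 g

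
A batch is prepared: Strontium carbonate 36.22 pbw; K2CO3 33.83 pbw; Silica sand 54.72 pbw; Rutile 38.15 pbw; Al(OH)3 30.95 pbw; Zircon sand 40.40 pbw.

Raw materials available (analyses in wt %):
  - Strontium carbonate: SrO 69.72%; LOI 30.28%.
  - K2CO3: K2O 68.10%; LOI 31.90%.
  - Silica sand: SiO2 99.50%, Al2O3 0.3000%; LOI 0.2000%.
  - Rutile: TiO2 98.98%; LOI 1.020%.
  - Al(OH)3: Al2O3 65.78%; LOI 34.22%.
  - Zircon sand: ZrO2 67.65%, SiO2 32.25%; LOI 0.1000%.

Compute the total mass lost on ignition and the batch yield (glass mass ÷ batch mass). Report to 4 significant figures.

Mid-chain values are shown with 4-significant-digit rounding on the page — all internal work runs at full precision in every operation; exactly one rounding is applied to every reported value. All derived quantities (ignition loss, yield, the totals, six oxide percentages, glass mass) are rebuilt in full precision starting from the weights for 201.4 pbw of glass, as given in problem or answer.
Ignition loss by material:
  Strontium carbonate: 36.22 × 0.3028 = 10.97 pbw
  K2CO3: 33.83 × 0.3190 = 10.79 pbw
  Silica sand: 54.72 × 0.002000 = 0.1094 pbw
  Rutile: 38.15 × 0.01020 = 0.3891 pbw
  Al(OH)3: 30.95 × 0.3422 = 10.59 pbw
  Zircon sand: 40.40 × 0.001000 = 0.04040 pbw
Total LOI = 32.89 pbw
Glass = batch − LOI = 234.3 − 32.89 = 201.4 pbw

LOI loss = 32.89 pbw; glass = 201.4 pbw; yield = 85.96%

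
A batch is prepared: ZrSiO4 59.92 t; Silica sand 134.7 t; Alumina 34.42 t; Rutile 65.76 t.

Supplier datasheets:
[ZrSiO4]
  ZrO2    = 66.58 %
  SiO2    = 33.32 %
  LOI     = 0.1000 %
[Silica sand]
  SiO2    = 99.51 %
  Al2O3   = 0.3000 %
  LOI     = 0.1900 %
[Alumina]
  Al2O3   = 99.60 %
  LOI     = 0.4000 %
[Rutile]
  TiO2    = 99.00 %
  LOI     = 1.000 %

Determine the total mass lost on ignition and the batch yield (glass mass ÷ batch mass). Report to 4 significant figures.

LOI loss = 1.111 t; glass = 293.7 t; yield = 99.62%

All internal work runs at full float precision in all steps. Intermediates appear, rounded to 4 significant digits, as written; each reported value is rounded once only. All derived quantities (the totals, LOI, four oxide percentages, net glass mass, yield) are rebuilt starting from the weights for 293.7 t of glass in full precision as written in the problem or the answer.
Per-material ignition loss:
  ZrSiO4: 59.92 × 0.001000 = 0.05992 t
  Silica sand: 134.7 × 0.001900 = 0.2559 t
  Alumina: 34.42 × 0.004000 = 0.1377 t
  Rutile: 65.76 × 0.01000 = 0.6576 t
Total LOI = 1.111 t
Glass = batch − LOI = 294.8 − 1.111 = 293.7 t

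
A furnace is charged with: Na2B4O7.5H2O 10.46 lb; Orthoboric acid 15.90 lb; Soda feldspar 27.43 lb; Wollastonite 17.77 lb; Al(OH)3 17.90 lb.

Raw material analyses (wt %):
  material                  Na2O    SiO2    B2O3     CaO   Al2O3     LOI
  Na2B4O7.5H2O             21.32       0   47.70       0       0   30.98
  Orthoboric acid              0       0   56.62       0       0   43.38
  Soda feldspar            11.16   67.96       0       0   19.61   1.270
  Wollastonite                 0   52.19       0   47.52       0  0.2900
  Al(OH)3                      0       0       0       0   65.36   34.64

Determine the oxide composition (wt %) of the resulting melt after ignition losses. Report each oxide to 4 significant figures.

Glass mass = 72.72 lb (batch 89.46 − LOI 16.74).
Composition: Na2O 7.276%, SiO2 38.39%, B2O3 19.24%, CaO 11.61%, Al2O3 23.48%

The intermediate values appear, rounded to 4 significant digits, alongside each step. The whole derivation holds exact precision in all steps — each reported figure takes exactly one rounding. All derived quantities, which include five oxide percentages, ignition loss, the yield, net glass mass, the totals, are recomputed in full float precision, precisely as stated by the question or the answer, starting from the weights for 72.72 lb of glass.
Per-oxide mass from batch:
  Na2O: 10.46·0.2132 + 27.43·0.1116 = 5.291 lb
  SiO2: 27.43·0.6796 + 17.77·0.5219 = 27.92 lb
  B2O3: 10.46·0.4770 + 15.90·0.5662 = 13.99 lb
  CaO: 17.77·0.4752 = 8.444 lb
  Al2O3: 27.43·0.1961 + 17.90·0.6536 = 17.08 lb
LOI: 10.46·0.3098 + 15.90·0.4338 + 27.43·0.01270 + 17.77·0.002900 + 17.90·0.3464 = 16.74 lb
batch − LOI leaves glass = 89.46 − 16.74 = 72.72 lb (the oxide masses sum to this)
percent by weight: oxide/glass ×100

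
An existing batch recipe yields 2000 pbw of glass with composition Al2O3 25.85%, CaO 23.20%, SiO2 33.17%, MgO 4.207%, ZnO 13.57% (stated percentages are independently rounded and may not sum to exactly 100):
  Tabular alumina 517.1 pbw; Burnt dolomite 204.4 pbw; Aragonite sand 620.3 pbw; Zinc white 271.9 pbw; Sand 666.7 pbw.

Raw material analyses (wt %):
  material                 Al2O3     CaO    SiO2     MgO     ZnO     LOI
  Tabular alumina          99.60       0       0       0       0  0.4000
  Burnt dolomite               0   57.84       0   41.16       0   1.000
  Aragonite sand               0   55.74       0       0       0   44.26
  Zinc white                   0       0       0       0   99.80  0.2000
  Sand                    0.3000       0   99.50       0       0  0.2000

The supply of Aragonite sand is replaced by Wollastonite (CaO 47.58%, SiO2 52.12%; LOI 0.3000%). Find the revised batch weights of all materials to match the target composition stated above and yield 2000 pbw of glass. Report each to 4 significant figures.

Every computation runs at exact precision in every operation. Working values are shown (rounded to four significant digits) between the steps; a single rounding produces each reported figure. All derived quantities are re-derived at full precision (yield, LOI, totals, five oxide percentages, net glass mass) using the weight values on 2000 pbw of glass, exactly as shown in the question or the answer.
Target oxide masses per 2000 pbw glass:
  Al2O3: 25.85% × 2000 = 517.0 pbw
  CaO: 23.20% × 2000 = 464.0 pbw
  SiO2: 33.17% × 2000 = 663.4 pbw
  MgO: 4.207% × 2000 = 84.14 pbw
  ZnO: 13.57% × 2000 = 271.4 pbw
Verifying the oxide balance on the weights just shown, per the basis as stated (sum by sum, the targets are met given rounding of the digits):
  Al2O3: 518.2·0.9960 + 286.1·0.003000 = 517.0 pbw (target 517.0 pbw)
  CaO: 204.4·0.5784 + 726.7·0.4758 = 464.0 pbw (target 464.0 pbw)
  SiO2: 726.7·0.5212 + 286.1·0.9950 = 663.4 pbw (target 663.4 pbw)
  MgO: 204.4·0.4116 = 84.13 pbw (target 84.14 pbw)
  ZnO: 271.9·0.9980 = 271.4 pbw (target 271.4 pbw)
Auditing the glass mass value: the batch minus its LOI: 2000 pbw (the Σ of target masses is 2000 pbw; with the basis standing at 2000 pbw — gaps are rounding artifacts).
Whole-batch sum: Σ batch = 2007 pbw; ignition loss, Σ(batch × LOI) = 7.413 pbw; yield, glass over the total, = 99.63%.

Revised batch per 2000 pbw glass:
  Tabular alumina: 518.2 pbw
  Burnt dolomite: 204.4 pbw
  Wollastonite: 726.7 pbw
  Zinc white: 271.9 pbw
  Sand: 286.1 pbw
Total batch = 2007 pbw; LOI loss = 7.413 pbw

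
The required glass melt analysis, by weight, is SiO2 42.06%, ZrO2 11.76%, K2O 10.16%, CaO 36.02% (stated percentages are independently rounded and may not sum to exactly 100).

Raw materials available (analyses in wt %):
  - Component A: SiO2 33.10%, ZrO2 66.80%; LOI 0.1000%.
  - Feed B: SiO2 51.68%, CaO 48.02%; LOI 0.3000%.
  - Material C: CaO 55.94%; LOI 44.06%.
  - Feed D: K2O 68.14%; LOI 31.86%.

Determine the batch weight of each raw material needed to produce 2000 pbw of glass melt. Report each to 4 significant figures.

Every computation maintains full float precision through the solve. Mid-chain values are printed (rounded to four significant figures) at each printed step — every reported figure carries a single rounding. Derived quantities (totals, the yield, net glass mass, the four compositions, LOI) are carried in full float precision starting from the weights per 2000 pbw of glass as given in question or answer.
The oxide mass targets at 2000 pbw glass melt:
  SiO2: 42.06% × 2000 = 841.2 pbw
  ZrO2: 11.76% × 2000 = 235.2 pbw
  K2O: 10.16% × 2000 = 203.2 pbw
  CaO: 36.02% × 2000 = 720.4 pbw
Checking each oxide sum on the weights just shown, per the basis as stated (delivered sums recover each target modulo rounding of the values):
  SiO2: 352.1·0.3310 + 1402·0.5168 = 841.1 pbw (target 841.2 pbw)
  ZrO2: 352.1·0.6680 = 235.2 pbw (target 235.2 pbw)
  K2O: 298.2·0.6814 = 203.2 pbw (target 203.2 pbw)
  CaO: 1402·0.4802 + 84.13·0.5594 = 720.3 pbw (target 720.4 pbw)
Auditing the glass mass value: net batch after ignition = 2000 pbw (per-oxide target masses sum to 2000 pbw; versus the stated basis of 2000 pbw — differing by rounding only).
Batch total: Σ batch = 2136 pbw; the LOI term Σ batch·LOI equals 136.6 pbw; glass ÷ batch gives a yield of 93.60%.

Batch per 2000 pbw glass melt:
  Component A: 352.1 pbw
  Feed B: 1402 pbw
  Material C: 84.13 pbw
  Feed D: 298.2 pbw
Total batch = 2136 pbw; LOI loss = 136.6 pbw; yield = 93.60%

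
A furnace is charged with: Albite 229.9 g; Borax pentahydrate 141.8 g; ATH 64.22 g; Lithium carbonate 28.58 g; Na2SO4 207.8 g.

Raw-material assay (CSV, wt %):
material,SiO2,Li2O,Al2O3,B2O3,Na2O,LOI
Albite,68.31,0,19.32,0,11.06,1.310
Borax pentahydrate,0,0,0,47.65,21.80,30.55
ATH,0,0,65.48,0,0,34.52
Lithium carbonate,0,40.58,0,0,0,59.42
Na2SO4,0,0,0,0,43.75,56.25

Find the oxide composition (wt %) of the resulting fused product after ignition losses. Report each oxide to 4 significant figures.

Working values are shown (rounded to four significant digits) across the worked steps; the working math keeps full precision through the solve — each reported result is rounded just once; derived quantities (the five compositions, net glass mass, the yield, the totals, ignition loss) are rebuilt in full float precision from the batch weights for 469.9 g of glass, exactly as shown in either problem or answer.
Oxide masses out of the charge:
  SiO2: 229.9·0.6831 = 157.0 g
  Li2O: 28.58·0.4058 = 11.60 g
  Al2O3: 229.9·0.1932 + 64.22·0.6548 = 86.47 g
  B2O3: 141.8·0.4765 = 67.57 g
  Na2O: 229.9·0.1106 + 141.8·0.2180 + 207.8·0.4375 = 147.3 g
LOI: 229.9·0.01310 + 141.8·0.3055 + 64.22·0.3452 + 28.58·0.5942 + 207.8·0.5625 = 202.4 g
Glass = total batch minus LOI = 672.3 − 202.4 = 469.9 g (equal to the oxide-mass sum)
wt % = 100 × oxide mass / glass mass

Glass mass = 469.9 g (batch 672.3 − LOI 202.4).
Composition: SiO2 33.42%, Li2O 2.468%, Al2O3 18.40%, B2O3 14.38%, Na2O 31.33%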